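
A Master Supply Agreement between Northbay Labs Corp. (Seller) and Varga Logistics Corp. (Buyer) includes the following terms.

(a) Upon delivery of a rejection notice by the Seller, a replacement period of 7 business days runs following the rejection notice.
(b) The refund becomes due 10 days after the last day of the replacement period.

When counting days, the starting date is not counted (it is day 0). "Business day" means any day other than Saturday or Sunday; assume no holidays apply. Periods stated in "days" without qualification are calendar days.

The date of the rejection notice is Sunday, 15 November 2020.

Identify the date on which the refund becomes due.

From Sunday, 15 November 2020, 7 business days (Nov 16, Nov 17, Nov 18, Nov 19, Nov 20, Nov 23, Nov 24, skipping weekends) brings us to Tuesday, 24 November 2020, which is the last day of the replacement period.
The date on which the refund becomes due: 10 calendar days after 24 November 2020 is 4 December 2020.

4 December 2020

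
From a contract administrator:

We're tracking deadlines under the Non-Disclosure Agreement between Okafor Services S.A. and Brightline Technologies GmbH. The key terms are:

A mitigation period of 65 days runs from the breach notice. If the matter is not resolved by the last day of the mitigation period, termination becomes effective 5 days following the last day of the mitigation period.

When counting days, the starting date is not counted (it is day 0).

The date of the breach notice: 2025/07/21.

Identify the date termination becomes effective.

Adding 65 calendar days to 2025/07/21 gives 2025/09/24, which is the last day of the mitigation period.
The date termination becomes effective: 2025/09/24 + 5 days = 2025/09/29.

2025/09/29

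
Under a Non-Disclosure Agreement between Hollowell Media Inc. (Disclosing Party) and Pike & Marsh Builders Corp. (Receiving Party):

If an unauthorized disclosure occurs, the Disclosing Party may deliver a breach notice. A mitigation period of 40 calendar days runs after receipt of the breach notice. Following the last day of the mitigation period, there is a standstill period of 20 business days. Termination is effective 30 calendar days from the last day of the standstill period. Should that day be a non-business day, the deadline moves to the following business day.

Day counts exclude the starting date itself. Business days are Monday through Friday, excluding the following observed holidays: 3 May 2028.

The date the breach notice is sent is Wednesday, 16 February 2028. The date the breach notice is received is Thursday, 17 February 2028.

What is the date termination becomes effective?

The last day of the mitigation period: 17 February 2028 + 40 days = 28 March 2028.
The last day of the standstill period: counting 20 business days from Tuesday, 28 March 2028 (Mar 29, Mar 30, Mar 31, Apr 3, …, Apr 21, Apr 24, Apr 25, skipping weekends) reaches Tuesday, 25 April 2028.
The date termination becomes effective: 25 April 2028 + 30 days = 25 May 2028. 25 May 2028 is a Thursday and is not a listed holiday, so no roll-forward applies.

25 May 2028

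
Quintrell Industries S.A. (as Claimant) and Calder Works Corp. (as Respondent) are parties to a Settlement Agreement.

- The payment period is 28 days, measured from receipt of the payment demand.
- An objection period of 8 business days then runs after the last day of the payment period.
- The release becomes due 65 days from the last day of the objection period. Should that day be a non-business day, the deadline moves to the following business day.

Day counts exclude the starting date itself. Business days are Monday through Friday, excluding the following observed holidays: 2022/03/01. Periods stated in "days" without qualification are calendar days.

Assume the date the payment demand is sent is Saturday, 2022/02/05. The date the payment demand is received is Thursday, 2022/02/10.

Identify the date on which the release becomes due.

2022/05/26

The last day of the payment period: 2022/02/10 + 28 days = 2022/03/10.
The last day of the objection period: counting 8 business days from Thursday, 2022/03/10 (Mar 11, Mar 14, Mar 15, Mar 16, Mar 17, Mar 18, Mar 21, Mar 22, skipping weekends) reaches Tuesday, 2022/03/22.
The date on which the release becomes due: 2022/03/22 + 65 days = 2022/05/26. 2022/05/26 is a Thursday and is not a listed holiday, so no roll-forward applies.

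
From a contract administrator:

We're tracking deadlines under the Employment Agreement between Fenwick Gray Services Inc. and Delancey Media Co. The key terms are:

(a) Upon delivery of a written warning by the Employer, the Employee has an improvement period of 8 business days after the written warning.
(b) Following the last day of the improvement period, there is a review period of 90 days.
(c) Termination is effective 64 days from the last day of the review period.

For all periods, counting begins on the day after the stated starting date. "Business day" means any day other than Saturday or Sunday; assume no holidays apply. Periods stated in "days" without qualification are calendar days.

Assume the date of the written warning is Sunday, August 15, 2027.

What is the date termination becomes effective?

January 26, 2028

The last day of the improvement period: 8 business days after Sunday, August 15, 2027, skipping weekends — Aug 16, Aug 17, Aug 18, Aug 19, Aug 20, Aug 23, Aug 24, Aug 25 — lands on Wednesday, August 25, 2027.
The last day of the review period: August 25, 2027 + 90 days = November 23, 2027.
The date termination becomes effective: 64 calendar days after November 23, 2027 is January 26, 2028.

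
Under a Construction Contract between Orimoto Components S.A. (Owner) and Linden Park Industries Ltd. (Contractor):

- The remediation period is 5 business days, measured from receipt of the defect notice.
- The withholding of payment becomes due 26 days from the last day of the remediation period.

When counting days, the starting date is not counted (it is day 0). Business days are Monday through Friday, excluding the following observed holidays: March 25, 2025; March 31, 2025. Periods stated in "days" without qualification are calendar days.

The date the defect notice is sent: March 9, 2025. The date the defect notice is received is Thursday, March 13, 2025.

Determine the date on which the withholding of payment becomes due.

From Thursday, March 13, 2025, 5 business days (Mar 14, Mar 17, Mar 18, Mar 19, Mar 20, skipping weekends) brings us to Thursday, March 20, 2025, which is the last day of the remediation period.
Adding 26 calendar days to March 20, 2025 gives April 15, 2025, which is the date on which the withholding of payment becomes due.

April 15, 2025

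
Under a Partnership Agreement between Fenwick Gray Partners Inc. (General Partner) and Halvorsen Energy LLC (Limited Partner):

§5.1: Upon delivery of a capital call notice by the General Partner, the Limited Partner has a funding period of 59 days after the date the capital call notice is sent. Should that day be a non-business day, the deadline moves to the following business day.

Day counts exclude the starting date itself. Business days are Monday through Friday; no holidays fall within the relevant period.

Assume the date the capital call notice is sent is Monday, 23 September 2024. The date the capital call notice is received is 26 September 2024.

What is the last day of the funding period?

21 November 2024

The last day of the funding period: 59 calendar days after 23 September 2024 is 21 November 2024. 21 November 2024 is a Thursday, so no roll-forward applies.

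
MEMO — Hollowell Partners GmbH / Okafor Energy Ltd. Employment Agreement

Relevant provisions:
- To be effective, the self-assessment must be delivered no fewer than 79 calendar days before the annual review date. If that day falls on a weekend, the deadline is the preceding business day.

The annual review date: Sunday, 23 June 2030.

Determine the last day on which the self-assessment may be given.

5 April 2030

23 June 2030 minus 79 days is 5 April 2030. That is a Friday, so no adjustment is needed.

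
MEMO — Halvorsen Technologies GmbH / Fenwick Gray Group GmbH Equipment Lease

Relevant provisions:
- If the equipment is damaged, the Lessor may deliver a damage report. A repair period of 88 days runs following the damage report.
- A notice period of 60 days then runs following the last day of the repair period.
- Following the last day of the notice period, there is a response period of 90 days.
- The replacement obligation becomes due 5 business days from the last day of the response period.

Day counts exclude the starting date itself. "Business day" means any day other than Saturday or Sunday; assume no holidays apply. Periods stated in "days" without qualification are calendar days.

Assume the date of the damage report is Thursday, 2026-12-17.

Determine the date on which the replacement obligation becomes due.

2027-08-19

Adding 88 calendar days to 2026-12-17 gives 2027-03-15, which is the last day of the repair period.
The last day of the notice period: 60 calendar days after 2027-03-15 is 2027-05-14.
Adding 90 calendar days to 2027-05-14 gives 2027-08-12, which is the last day of the response period.
The date on which the replacement obligation becomes due: counting 5 business days from Thursday, 2027-08-12 (Aug 13, Aug 16, Aug 17, Aug 18, Aug 19, skipping weekends) reaches Thursday, 2027-08-19.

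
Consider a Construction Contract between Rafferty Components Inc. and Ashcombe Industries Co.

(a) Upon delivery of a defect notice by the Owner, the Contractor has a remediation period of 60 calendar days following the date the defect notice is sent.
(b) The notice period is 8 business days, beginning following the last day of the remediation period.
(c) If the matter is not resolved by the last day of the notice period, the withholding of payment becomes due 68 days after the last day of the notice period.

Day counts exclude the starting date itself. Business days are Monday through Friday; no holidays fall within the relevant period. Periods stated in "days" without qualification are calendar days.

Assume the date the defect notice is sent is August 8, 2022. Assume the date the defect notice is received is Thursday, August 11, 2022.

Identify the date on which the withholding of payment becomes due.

The last day of the remediation period: 60 calendar days after August 8, 2022 is October 7, 2022.
The last day of the notice period: counting 8 business days from Friday, October 7, 2022 (Oct 10, Oct 11, Oct 12, Oct 13, Oct 14, Oct 17, Oct 18, Oct 19, skipping weekends) reaches Wednesday, October 19, 2022.
The date on which the withholding of payment becomes due: October 19, 2022 + 68 days = December 26, 2022.

December 26, 2022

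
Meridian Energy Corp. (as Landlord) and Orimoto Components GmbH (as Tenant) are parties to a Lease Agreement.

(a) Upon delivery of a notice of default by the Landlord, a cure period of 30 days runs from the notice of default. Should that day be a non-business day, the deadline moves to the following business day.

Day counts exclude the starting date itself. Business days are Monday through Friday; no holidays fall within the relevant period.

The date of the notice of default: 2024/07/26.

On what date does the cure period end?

The last day of the cure period: 2024/07/26 + 30 days = 2024/08/25. That falls on a Sunday, so it rolls to the next business day, Monday, 2024/08/26.

2024/08/26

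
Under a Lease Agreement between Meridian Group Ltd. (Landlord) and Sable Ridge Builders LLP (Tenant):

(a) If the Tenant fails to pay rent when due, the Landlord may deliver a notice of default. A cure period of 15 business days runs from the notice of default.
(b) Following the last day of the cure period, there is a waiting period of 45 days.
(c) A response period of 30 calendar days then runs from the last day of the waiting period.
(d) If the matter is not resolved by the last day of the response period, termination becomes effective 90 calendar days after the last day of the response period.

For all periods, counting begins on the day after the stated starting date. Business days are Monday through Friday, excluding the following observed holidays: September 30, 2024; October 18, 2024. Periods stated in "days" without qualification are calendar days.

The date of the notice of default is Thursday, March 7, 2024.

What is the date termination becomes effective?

September 9, 2024

The last day of the cure period: counting 15 business days from Thursday, March 7, 2024 (Mar 8, Mar 11, Mar 12, Mar 13, …, Mar 26, Mar 27, Mar 28, skipping weekends) reaches Thursday, March 28, 2024.
The last day of the waiting period: 45 calendar days after March 28, 2024 is May 12, 2024.
The last day of the response period: 30 calendar days after May 12, 2024 is June 11, 2024.
The date termination becomes effective: 90 calendar days after June 11, 2024 is September 9, 2024.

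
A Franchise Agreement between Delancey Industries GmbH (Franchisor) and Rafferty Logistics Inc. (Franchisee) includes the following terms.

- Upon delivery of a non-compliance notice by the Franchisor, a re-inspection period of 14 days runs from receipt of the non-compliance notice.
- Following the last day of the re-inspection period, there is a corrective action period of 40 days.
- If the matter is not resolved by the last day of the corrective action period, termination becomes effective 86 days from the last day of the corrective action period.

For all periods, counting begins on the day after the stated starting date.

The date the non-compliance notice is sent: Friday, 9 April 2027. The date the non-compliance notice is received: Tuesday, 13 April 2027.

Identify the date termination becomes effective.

31 August 2027

Adding 14 calendar days to 13 April 2027 gives 27 April 2027, which is the last day of the re-inspection period.
The last day of the corrective action period: 40 calendar days after 27 April 2027 is 6 June 2027.
The date termination becomes effective: 86 calendar days after 6 June 2027 is 31 August 2027.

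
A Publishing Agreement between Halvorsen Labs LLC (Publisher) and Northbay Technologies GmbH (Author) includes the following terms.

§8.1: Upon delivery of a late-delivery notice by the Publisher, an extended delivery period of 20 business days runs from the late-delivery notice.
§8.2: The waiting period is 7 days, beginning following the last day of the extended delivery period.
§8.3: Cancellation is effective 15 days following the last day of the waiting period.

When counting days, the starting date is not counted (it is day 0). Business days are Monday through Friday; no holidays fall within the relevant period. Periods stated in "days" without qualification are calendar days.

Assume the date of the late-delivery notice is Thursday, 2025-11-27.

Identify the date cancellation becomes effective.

The last day of the extended delivery period: 20 business days after Thursday, 2025-11-27, skipping weekends — Nov 28, Dec 1, Dec 2, Dec 3, …, Dec 23, Dec 24, Dec 25 — lands on Thursday, 2025-12-25.
Adding 7 calendar days to 2025-12-25 gives 2026-01-01, which is the last day of the waiting period.
Adding 15 calendar days to 2026-01-01 gives 2026-01-16, which is the date cancellation becomes effective.

2026-01-16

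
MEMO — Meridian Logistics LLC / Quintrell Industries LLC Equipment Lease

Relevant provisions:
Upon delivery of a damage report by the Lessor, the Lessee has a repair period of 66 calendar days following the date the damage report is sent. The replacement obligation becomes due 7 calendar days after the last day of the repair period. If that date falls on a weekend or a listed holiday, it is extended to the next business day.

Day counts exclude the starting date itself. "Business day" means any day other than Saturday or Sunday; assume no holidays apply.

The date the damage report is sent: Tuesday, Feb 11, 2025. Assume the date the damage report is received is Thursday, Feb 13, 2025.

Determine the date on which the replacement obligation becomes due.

Apr 25, 2025

The last day of the repair period: Feb 11, 2025 + 66 days = Apr 18, 2025.
The date on which the replacement obligation becomes due: Apr 18, 2025 + 7 days = Apr 25, 2025. Apr 25, 2025 is a Friday, so no roll-forward applies.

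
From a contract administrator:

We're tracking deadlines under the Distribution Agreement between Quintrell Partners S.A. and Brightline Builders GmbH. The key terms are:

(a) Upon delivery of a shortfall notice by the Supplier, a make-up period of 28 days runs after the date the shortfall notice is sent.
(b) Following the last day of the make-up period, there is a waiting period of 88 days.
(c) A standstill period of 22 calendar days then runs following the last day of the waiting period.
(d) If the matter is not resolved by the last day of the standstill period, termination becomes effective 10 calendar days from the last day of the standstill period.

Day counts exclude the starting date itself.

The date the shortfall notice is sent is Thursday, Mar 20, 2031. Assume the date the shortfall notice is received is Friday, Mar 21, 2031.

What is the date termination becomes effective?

Aug 15, 2031

The last day of the make-up period: Mar 20, 2031 + 28 days = Apr 17, 2031.
The last day of the waiting period: 88 calendar days after Apr 17, 2031 is Jul 14, 2031.
The last day of the standstill period: Jul 14, 2031 + 22 days = Aug 5, 2031.
Adding 10 calendar days to Aug 5, 2031 gives Aug 15, 2031, which is the date termination becomes effective.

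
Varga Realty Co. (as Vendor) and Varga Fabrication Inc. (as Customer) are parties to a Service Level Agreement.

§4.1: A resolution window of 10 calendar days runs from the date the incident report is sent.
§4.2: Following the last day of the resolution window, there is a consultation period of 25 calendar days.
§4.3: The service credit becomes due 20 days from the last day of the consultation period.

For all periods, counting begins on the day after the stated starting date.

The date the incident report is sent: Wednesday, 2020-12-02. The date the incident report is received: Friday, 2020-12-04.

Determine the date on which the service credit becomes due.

The last day of the resolution window: 10 calendar days after 2020-12-02 is 2020-12-12.
Adding 25 calendar days to 2020-12-12 gives 2021-01-06, which is the last day of the consultation period.
Adding 20 calendar days to 2021-01-06 gives 2021-01-26, which is the date on which the service credit becomes due.

2021-01-26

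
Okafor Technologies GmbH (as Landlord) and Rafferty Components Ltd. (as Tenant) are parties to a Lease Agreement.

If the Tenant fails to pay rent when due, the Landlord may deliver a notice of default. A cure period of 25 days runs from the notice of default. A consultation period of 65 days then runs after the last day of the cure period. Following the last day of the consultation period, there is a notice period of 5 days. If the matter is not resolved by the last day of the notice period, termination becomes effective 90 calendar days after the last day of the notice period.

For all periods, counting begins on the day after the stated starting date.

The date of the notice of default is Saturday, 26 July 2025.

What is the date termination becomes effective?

Adding 25 calendar days to 26 July 2025 gives 20 August 2025, which is the last day of the cure period.
The last day of the consultation period: 65 calendar days after 20 August 2025 is 24 October 2025.
The last day of the notice period: 5 calendar days after 24 October 2025 is 29 October 2025.
Adding 90 calendar days to 29 October 2025 gives 27 January 2026, which is the date termination becomes effective.

27 January 2026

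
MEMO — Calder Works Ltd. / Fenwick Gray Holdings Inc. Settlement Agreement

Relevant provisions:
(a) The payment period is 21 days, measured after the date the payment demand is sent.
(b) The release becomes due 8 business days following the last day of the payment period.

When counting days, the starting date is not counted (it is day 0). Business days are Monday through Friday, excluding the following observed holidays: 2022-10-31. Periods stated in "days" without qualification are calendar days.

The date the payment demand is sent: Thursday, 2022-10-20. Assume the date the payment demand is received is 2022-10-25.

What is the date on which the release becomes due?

2022-11-22

The last day of the payment period: 21 calendar days after 2022-10-20 is 2022-11-10.
The date on which the release becomes due: counting 8 business days from Thursday, 2022-11-10 (Nov 11, Nov 14, Nov 15, Nov 16, Nov 17, Nov 18, Nov 21, Nov 22, skipping weekends) reaches Tuesday, 2022-11-22.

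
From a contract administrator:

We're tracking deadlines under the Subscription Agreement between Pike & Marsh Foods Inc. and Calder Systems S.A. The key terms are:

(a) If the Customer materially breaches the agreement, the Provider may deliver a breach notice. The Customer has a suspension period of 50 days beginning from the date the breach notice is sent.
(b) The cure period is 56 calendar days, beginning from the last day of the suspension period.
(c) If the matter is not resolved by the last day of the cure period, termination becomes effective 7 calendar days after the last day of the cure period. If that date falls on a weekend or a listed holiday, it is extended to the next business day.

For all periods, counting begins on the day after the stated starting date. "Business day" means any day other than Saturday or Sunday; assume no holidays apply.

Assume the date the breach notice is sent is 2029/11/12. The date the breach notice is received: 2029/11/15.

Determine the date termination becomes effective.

The last day of the suspension period: 2029/11/12 + 50 days = 2030/01/01.
The last day of the cure period: 2030/01/01 + 56 days = 2030/02/26.
Adding 7 calendar days to 2030/02/26 gives 2030/03/05, which is the date termination becomes effective. 2030/03/05 is a Tuesday, so no roll-forward applies.

2030/03/05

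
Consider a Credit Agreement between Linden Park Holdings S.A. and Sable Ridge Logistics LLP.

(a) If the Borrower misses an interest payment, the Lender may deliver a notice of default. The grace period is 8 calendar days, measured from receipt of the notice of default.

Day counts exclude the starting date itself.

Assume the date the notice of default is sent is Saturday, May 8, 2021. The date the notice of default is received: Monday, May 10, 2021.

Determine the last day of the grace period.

Adding 8 calendar days to May 10, 2021 gives May 18, 2021, which is the last day of the grace period.

May 18, 2021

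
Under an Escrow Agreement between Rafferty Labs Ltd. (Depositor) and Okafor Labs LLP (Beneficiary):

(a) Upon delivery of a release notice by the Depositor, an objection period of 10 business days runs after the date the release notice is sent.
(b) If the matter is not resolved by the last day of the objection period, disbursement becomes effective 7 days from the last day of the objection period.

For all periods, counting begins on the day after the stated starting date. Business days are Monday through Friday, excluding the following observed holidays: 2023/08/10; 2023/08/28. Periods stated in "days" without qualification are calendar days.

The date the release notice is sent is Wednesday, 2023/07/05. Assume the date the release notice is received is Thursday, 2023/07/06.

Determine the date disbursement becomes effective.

The last day of the objection period: 10 business days after Wednesday, 2023/07/05, skipping weekends — Jul 6, Jul 7, Jul 10, Jul 11, Jul 12, Jul 13, Jul 14, Jul 17, Jul 18, Jul 19 — lands on Wednesday, 2023/07/19.
The date disbursement becomes effective: 2023/07/19 + 7 days = 2023/07/26.

2023/07/26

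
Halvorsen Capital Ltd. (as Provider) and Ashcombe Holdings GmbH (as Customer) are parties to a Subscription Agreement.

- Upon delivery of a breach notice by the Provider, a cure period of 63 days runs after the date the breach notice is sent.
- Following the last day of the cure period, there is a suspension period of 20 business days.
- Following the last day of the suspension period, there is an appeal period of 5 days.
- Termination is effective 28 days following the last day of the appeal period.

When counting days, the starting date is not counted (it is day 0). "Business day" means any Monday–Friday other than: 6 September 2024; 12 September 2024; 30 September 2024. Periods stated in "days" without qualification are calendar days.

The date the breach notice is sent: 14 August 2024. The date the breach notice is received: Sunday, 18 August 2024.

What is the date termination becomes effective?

The last day of the cure period: 63 calendar days after 14 August 2024 is 16 October 2024.
The last day of the suspension period: 20 business days after Wednesday, 16 October 2024, skipping weekends — Oct 17, Oct 18, Oct 21, Oct 22, …, Nov 11, Nov 12, Nov 13 — lands on Wednesday, 13 November 2024.
The last day of the appeal period: 13 November 2024 + 5 days = 18 November 2024.
The date termination becomes effective: 18 November 2024 + 28 days = 16 December 2024.

16 December 2024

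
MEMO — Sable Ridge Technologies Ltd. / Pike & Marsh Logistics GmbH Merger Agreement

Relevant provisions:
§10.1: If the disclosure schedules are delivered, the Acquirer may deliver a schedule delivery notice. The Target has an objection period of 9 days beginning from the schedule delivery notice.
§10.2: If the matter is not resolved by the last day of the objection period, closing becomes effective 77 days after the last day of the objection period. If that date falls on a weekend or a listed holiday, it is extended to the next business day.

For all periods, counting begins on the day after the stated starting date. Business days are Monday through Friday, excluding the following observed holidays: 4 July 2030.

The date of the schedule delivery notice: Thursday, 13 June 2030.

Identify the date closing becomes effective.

Adding 9 calendar days to 13 June 2030 gives 22 June 2030, which is the last day of the objection period.
The date closing becomes effective: 22 June 2030 + 77 days = 7 September 2030. That falls on a Saturday, so it rolls to the next business day, Monday, 9 September 2030.

9 September 2030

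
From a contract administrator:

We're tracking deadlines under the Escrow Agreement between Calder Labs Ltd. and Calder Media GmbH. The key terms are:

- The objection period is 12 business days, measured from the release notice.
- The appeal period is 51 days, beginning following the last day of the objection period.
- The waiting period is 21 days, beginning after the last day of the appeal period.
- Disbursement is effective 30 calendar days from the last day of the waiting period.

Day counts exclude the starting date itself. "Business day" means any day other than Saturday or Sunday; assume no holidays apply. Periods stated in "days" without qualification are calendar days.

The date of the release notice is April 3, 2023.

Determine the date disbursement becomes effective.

From Monday, April 3, 2023, 12 business days (Apr 4, Apr 5, Apr 6, Apr 7, …, Apr 17, Apr 18, Apr 19, skipping weekends) brings us to Wednesday, April 19, 2023, which is the last day of the objection period.
Adding 51 calendar days to April 19, 2023 gives June 9, 2023, which is the last day of the appeal period.
Adding 21 calendar days to June 9, 2023 gives June 30, 2023, which is the last day of the waiting period.
The date disbursement becomes effective: June 30, 2023 + 30 days = July 30, 2023.

July 30, 2023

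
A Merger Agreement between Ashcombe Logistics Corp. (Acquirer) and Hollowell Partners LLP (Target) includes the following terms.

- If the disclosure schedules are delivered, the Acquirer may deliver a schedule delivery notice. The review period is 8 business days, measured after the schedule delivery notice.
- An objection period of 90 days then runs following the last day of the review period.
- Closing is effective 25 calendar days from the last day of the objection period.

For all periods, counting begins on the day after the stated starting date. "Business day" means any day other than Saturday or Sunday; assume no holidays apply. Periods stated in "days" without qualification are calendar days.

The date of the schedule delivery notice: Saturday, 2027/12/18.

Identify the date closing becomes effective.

2028/04/22

From Saturday, 2027/12/18, 8 business days (Dec 20, Dec 21, Dec 22, Dec 23, Dec 24, Dec 27, Dec 28, Dec 29, skipping weekends) brings us to Wednesday, 2027/12/29, which is the last day of the review period.
Adding 90 calendar days to 2027/12/29 gives 2028/03/28, which is the last day of the objection period.
The date closing becomes effective: 2028/03/28 + 25 days = 2028/04/22.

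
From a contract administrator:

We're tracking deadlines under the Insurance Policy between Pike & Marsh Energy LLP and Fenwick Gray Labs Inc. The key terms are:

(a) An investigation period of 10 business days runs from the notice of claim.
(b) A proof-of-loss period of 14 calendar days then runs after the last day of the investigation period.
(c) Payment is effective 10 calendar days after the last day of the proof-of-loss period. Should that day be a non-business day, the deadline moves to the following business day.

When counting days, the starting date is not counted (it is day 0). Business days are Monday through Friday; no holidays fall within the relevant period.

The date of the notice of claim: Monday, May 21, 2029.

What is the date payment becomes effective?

The last day of the investigation period: 10 business days after Monday, May 21, 2029, skipping weekends — May 22, May 23, May 24, May 25, May 28, May 29, May 30, May 31, Jun 1, Jun 4 — lands on Monday, June 4, 2029.
The last day of the proof-of-loss period: 14 calendar days after June 4, 2029 is June 18, 2029.
The date payment becomes effective: 10 calendar days after June 18, 2029 is June 28, 2029. June 28, 2029 is a Thursday, so no roll-forward applies.

June 28, 2029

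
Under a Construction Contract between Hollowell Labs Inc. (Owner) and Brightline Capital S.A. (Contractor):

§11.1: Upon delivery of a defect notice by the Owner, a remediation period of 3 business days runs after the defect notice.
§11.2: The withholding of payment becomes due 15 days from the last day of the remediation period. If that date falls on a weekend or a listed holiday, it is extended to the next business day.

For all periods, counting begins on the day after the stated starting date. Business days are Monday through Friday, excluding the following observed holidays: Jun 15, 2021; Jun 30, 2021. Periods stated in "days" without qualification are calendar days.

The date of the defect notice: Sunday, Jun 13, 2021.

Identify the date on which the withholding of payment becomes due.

The last day of the remediation period: 3 business days after Sunday, Jun 13, 2021, skipping weekends and the listed holiday on Jun 15 — Jun 14, Jun 16, Jun 17 — lands on Thursday, Jun 17, 2021.
Adding 15 calendar days to Jun 17, 2021 gives Jul 2, 2021, which is the date on which the withholding of payment becomes due. Jul 2, 2021 is a Friday and is not a listed holiday, so no roll-forward applies.

Jul 2, 2021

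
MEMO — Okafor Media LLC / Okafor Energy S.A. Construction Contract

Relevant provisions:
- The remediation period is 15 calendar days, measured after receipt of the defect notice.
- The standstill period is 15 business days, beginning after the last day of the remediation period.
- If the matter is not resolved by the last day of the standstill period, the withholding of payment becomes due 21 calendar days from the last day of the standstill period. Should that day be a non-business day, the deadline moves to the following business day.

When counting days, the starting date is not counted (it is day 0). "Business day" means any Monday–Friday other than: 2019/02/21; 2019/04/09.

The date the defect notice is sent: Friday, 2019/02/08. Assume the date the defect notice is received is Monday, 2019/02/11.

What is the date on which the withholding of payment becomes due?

2019/04/10

The last day of the remediation period: 15 calendar days after 2019/02/11 is 2019/02/26.
The last day of the standstill period: counting 15 business days from Tuesday, 2019/02/26 (Feb 27, Feb 28, Mar 1, Mar 4, …, Mar 15, Mar 18, Mar 19, skipping weekends) reaches Tuesday, 2019/03/19.
Adding 21 calendar days to 2019/03/19 gives 2019/04/09, which is the date on which the withholding of payment becomes due. That falls on Tuesday, a listed holiday, so it rolls to the next business day, Wednesday, 2019/04/10.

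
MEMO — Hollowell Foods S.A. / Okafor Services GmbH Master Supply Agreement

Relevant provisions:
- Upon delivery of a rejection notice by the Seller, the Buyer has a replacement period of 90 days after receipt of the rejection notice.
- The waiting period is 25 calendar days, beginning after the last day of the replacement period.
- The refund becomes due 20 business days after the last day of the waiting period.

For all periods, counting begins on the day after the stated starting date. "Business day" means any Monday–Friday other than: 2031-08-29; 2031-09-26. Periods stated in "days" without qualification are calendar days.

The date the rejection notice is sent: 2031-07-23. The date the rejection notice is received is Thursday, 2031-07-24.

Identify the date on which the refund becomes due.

Adding 90 calendar days to 2031-07-24 gives 2031-10-22, which is the last day of the replacement period.
The last day of the waiting period: 25 calendar days after 2031-10-22 is 2031-11-16.
The date on which the refund becomes due: counting 20 business days from Sunday, 2031-11-16 (Nov 17, Nov 18, Nov 19, Nov 20, …, Dec 10, Dec 11, Dec 12, skipping weekends) reaches Friday, 2031-12-12.

2031-12-12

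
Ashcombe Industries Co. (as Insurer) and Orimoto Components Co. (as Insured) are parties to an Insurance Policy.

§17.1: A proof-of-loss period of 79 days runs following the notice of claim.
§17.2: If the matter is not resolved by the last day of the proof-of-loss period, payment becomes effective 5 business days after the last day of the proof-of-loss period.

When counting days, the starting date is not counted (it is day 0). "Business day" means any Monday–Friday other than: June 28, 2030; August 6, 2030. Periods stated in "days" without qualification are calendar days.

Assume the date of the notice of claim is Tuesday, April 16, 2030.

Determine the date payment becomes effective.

July 11, 2030

Adding 79 calendar days to April 16, 2030 gives July 4, 2030, which is the last day of the proof-of-loss period.
The date payment becomes effective: 5 business days after Thursday, July 4, 2030, skipping weekends — Jul 5, Jul 8, Jul 9, Jul 10, Jul 11 — lands on Thursday, July 11, 2030.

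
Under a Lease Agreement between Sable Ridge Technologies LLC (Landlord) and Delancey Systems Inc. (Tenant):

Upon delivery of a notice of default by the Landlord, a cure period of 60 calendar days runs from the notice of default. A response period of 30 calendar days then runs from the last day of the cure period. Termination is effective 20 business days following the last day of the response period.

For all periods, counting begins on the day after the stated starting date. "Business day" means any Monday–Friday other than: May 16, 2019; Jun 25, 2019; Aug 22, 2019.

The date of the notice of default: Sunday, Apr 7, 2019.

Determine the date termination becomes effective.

Aug 2, 2019

Adding 60 calendar days to Apr 7, 2019 gives Jun 6, 2019, which is the last day of the cure period.
The last day of the response period: Jun 6, 2019 + 30 days = Jul 6, 2019.
From Saturday, Jul 6, 2019, 20 business days (Jul 8, Jul 9, Jul 10, Jul 11, …, Jul 31, Aug 1, Aug 2, skipping weekends) brings us to Friday, Aug 2, 2019, which is the date termination becomes effective.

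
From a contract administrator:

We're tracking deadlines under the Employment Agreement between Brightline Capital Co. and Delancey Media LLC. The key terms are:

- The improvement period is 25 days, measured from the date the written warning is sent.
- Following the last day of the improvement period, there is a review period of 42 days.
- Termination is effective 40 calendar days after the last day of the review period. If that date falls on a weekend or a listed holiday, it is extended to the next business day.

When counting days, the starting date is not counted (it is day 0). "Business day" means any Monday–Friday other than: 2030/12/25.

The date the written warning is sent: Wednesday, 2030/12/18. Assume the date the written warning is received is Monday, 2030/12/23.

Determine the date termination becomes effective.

The last day of the improvement period: 2030/12/18 + 25 days = 2031/01/12.
The last day of the review period: 42 calendar days after 2031/01/12 is 2031/02/23.
Adding 40 calendar days to 2031/02/23 gives 2031/04/04, which is the date termination becomes effective. 2031/04/04 is a Friday and is not a listed holiday, so no roll-forward applies.

2031/04/04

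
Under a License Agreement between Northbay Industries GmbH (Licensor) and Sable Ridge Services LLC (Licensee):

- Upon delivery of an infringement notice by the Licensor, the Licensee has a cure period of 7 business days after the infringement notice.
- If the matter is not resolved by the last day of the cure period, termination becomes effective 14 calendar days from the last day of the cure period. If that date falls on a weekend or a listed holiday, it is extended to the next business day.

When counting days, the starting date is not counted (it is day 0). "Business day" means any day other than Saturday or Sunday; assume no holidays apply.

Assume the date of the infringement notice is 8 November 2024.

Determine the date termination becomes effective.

The last day of the cure period: 7 business days after Friday, 8 November 2024, skipping weekends — Nov 11, Nov 12, Nov 13, Nov 14, Nov 15, Nov 18, Nov 19 — lands on Tuesday, 19 November 2024.
Adding 14 calendar days to 19 November 2024 gives 3 December 2024, which is the date termination becomes effective. 3 December 2024 is a Tuesday, so no roll-forward applies.

3 December 2024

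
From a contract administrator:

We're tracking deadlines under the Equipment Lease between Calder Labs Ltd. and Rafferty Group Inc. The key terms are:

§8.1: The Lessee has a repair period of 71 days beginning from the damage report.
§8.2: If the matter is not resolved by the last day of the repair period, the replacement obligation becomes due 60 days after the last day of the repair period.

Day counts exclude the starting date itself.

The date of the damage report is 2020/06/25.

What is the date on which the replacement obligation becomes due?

The last day of the repair period: 2020/06/25 + 71 days = 2020/09/04.
The date on which the replacement obligation becomes due: 60 calendar days after 2020/09/04 is 2020/11/03.

2020/11/03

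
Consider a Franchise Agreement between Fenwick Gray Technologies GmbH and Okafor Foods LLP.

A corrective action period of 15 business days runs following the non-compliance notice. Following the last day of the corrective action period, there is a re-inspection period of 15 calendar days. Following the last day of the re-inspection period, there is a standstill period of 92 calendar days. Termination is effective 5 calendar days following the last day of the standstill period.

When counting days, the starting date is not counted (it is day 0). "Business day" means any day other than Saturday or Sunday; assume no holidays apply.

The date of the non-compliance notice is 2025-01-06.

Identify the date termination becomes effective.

2025-05-19

From Monday, 2025-01-06, 15 business days (Jan 7, Jan 8, Jan 9, Jan 10, …, Jan 23, Jan 24, Jan 27, skipping weekends) brings us to Monday, 2025-01-27, which is the last day of the corrective action period.
The last day of the re-inspection period: 2025-01-27 + 15 days = 2025-02-11.
The last day of the standstill period: 2025-02-11 + 92 days = 2025-05-14.
The date termination becomes effective: 2025-05-14 + 5 days = 2025-05-19.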